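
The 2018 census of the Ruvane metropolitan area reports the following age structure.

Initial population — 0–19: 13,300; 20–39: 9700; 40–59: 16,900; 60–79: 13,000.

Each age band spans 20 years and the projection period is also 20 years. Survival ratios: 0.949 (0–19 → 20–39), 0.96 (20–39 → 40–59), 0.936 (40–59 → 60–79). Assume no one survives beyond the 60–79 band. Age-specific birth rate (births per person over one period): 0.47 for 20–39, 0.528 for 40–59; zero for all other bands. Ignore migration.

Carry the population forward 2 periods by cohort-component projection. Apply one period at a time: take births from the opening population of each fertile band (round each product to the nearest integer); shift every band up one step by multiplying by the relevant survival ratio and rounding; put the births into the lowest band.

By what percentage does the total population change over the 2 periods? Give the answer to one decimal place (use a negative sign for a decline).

-15.9

Period 1:
Births: 9700 × 0.47 = 4559  |  16900 × 0.528 = 8923 → total 13482
20–39: 13300 × 0.949 = 12622
40–59: 9700 × 0.96 = 9312
60–79: 16900 × 0.936 = 15818
End of period: [13482, 12622, 9312, 15818]
Period 2:
Births: 12622 × 0.47 = 5932  |  9312 × 0.528 = 4917 → total 10849
20–39: 13482 × 0.949 = 12794
40–59: 12622 × 0.96 = 12117
60–79: 9312 × 0.936 = 8716
End of period: [10849, 12794, 12117, 8716]
Total: 52900 → 44476; change = -8424; percentage change = -15.9%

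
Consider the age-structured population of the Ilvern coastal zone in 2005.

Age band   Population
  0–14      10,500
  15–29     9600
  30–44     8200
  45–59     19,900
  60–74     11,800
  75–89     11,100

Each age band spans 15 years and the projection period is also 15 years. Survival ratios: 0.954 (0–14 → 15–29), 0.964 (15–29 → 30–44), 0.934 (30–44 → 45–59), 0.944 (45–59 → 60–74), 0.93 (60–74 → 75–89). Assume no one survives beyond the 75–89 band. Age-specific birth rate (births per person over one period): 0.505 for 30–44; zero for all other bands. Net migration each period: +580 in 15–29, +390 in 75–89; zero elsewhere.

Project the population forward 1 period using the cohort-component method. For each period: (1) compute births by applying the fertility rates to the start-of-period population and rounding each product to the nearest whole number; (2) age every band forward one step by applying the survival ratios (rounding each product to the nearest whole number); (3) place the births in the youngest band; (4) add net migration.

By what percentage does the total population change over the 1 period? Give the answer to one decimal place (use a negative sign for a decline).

Numbering the bands 1..6 from youngest to oldest:
Period 1:
Births: 8200 * 0.505 = 4141
Band 2: 10500 * 0.954 = 10017
Band 3: 9600 * 0.964 = 9254
Band 4: 8200 * 0.934 = 7659
Band 5: 19900 * 0.944 = 18786
Band 6: 11800 * 0.93 = 10974
Net migration: Band 2 + 580 → 10597; Band 6 + 390 → 11364
Giving 4141 / 10597 / 9254 / 7659 / 18786 / 11364.
Total: 71100 → 61801; change = -9299; percentage change = -13.1%

-13.1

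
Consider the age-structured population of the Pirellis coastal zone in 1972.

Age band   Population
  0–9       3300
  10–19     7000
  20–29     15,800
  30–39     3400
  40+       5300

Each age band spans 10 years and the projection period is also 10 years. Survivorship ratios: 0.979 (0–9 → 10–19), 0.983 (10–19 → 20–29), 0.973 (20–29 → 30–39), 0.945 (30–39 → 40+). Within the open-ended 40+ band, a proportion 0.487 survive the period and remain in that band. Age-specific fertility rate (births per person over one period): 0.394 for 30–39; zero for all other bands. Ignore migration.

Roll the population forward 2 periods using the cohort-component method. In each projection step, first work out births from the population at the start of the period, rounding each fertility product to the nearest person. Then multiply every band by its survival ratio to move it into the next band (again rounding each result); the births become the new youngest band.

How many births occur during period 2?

Let band 1 be 0–9 through band 5 = 40+.
After projecting period 1:
Births: 3400 * 0.394 = 1340
Band 2: 3300 * 0.979 = 3231
Band 3: 7000 * 0.983 = 6881
Band 4: 15800 * 0.973 = 15373
Band 5: 3400 * 0.945 + 5300 * 0.487 = 3213 + 2581 = 5794
End of period: [1340, 3231, 6881, 15373, 5794]
After projecting period 2:
Births: 15373 * 0.394 = 6057
Band 2: 1340 * 0.979 = 1312
Band 3: 3231 * 0.983 = 3176
Band 4: 6881 * 0.973 = 6695
Band 5: 15373 * 0.945 + 5794 * 0.487 = 14527 + 2822 = 17349
End of period: [6057, 1312, 3176, 6695, 17349]

6057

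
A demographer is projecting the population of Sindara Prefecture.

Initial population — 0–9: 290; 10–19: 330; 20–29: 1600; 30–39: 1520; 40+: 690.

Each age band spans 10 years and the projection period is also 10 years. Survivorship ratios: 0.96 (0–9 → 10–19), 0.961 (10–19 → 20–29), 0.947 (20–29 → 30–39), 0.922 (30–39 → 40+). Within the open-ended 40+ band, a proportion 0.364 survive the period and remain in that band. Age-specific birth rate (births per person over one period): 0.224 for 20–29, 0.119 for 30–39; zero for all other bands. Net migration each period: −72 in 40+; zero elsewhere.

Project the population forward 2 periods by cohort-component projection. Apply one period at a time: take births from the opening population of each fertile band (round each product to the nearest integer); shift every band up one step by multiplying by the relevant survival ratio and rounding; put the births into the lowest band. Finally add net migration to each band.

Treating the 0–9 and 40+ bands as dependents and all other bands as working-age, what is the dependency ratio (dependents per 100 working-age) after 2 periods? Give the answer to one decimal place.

— Period 1 —
Births: 1600 * 0.224 = 358 ; 1520 * 0.119 = 181 → total 539
10–19: 290 * 0.96 = 278
20–29: 330 * 0.961 = 317
30–39: 1600 * 0.947 = 1515
40+: 1520 * 0.922 + 690 * 0.364 = 1401 + 251 = 1652
Net migration: 40+ − 72 → 1580
Population now: 0–9=539, 10–19=278, 20–29=317, 30–39=1515, 40+=1580
— Period 2 —
Births: 317 * 0.224 = 71 ; 1515 * 0.119 = 180 → total 251
10–19: 539 * 0.96 = 517
20–29: 278 * 0.961 = 267
30–39: 317 * 0.947 = 300
40+: 1515 * 0.922 + 1580 * 0.364 = 1397 + 575 = 1972
Net migration: 40+ − 72 → 1900
Population now: 0–9=251, 10–19=517, 20–29=267, 30–39=300, 40+=1900
Dependents (band 0–9 + band 40+) = 251 + 1900 = 2151; working-age = 1084; ratio = 2151/1084 × 100 = 198.4

198.4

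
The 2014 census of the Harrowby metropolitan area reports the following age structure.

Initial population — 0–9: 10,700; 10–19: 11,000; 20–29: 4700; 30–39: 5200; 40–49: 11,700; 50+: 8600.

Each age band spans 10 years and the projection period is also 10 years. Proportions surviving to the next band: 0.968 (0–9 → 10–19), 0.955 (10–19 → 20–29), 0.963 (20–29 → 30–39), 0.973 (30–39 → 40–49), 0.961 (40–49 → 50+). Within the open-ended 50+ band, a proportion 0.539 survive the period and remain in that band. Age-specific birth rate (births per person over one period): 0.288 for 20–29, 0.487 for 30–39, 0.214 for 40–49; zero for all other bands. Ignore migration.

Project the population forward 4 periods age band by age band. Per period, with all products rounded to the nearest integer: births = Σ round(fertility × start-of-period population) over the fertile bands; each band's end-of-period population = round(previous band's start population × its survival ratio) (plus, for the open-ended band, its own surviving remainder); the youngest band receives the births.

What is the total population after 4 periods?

53317

Period 1:
Births: 4700 × 0.288 = 1354 ; 5200 × 0.487 = 2532 ; 11700 × 0.214 = 2504 → 6390
10–19: 10700 × 0.968 = 10358
20–29: 11000 × 0.955 = 10505
30–39: 4700 × 0.963 = 4526
40–49: 5200 × 0.973 = 5060
50+: 11700 × 0.961 + 8600 × 0.539 = 11244 + 4635 = 15879
Population now: 0–9=6390, 10–19=10358, 20–29=10505, 30–39=4526, 40–49=5060, 50+=15879
Period 2:
Births: 10505 × 0.288 = 3025 ; 4526 × 0.487 = 2204 ; 5060 × 0.214 = 1083 → 6312
10–19: 6390 × 0.968 = 6186
20–29: 10358 × 0.955 = 9892
30–39: 10505 × 0.963 = 10116
40–49: 4526 × 0.973 = 4404
50+: 5060 × 0.961 + 15879 × 0.539 = 4863 + 8559 = 13422
Population now: 0–9=6312, 10–19=6186, 20–29=9892, 30–39=10116, 40–49=4404, 50+=13422
Period 3:
Births: 9892 × 0.288 = 2849 ; 10116 × 0.487 = 4926 ; 4404 × 0.214 = 942 → 8717
10–19: 6312 × 0.968 = 6110
20–29: 6186 × 0.955 = 5908
30–39: 9892 × 0.963 = 9526
40–49: 10116 × 0.973 = 9843
50+: 4404 × 0.961 + 13422 × 0.539 = 4232 + 7234 = 11466
Population now: 0–9=8717, 10–19=6110, 20–29=5908, 30–39=9526, 40–49=9843, 50+=11466
Period 4:
Births: 5908 × 0.288 = 1702 ; 9526 × 0.487 = 4639 ; 9843 × 0.214 = 2106 → 8447
10–19: 8717 × 0.968 = 8438
20–29: 6110 × 0.955 = 5835
30–39: 5908 × 0.963 = 5689
40–49: 9526 × 0.973 = 9269
50+: 9843 × 0.961 + 11466 × 0.539 = 9459 + 6180 = 15639
Population now: 0–9=8447, 10–19=8438, 20–29=5835, 30–39=5689, 40–49=9269, 50+=15639
Total after period 4: 8447 + 8438 + 5835 + 5689 + 9269 + 15639 = 53317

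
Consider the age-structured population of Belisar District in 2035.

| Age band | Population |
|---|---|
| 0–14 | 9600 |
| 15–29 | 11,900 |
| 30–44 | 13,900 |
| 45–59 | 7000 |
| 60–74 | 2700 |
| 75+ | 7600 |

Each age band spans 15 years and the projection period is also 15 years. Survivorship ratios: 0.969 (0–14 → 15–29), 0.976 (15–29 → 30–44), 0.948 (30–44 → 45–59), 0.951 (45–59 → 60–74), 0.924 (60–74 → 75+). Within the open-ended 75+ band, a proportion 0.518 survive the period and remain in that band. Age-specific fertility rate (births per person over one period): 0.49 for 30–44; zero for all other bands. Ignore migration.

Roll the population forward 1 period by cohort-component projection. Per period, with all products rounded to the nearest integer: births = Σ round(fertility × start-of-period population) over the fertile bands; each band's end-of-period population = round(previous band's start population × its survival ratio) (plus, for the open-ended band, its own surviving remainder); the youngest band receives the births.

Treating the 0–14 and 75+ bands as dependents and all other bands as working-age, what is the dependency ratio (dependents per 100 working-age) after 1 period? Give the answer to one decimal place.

Numbering the bands 1..6 from youngest to oldest:
Period 1:
Births: 13900 * 0.49 = 6811
Band 2: 9600 * 0.969 = 9302
Band 3: 11900 * 0.976 = 11614
Band 4: 13900 * 0.948 = 13177
Band 5: 7000 * 0.951 = 6657
Band 6: 2700 * 0.924 + 7600 * 0.518 = 2495 + 3937 = 6432
End of period: [6811, 9302, 11614, 13177, 6657, 6432]
Dependents (band 0–14 + band 75+) = 6811 + 6432 = 13243; working-age = 40750; ratio = 13243/40750 × 100 = 32.5

32.5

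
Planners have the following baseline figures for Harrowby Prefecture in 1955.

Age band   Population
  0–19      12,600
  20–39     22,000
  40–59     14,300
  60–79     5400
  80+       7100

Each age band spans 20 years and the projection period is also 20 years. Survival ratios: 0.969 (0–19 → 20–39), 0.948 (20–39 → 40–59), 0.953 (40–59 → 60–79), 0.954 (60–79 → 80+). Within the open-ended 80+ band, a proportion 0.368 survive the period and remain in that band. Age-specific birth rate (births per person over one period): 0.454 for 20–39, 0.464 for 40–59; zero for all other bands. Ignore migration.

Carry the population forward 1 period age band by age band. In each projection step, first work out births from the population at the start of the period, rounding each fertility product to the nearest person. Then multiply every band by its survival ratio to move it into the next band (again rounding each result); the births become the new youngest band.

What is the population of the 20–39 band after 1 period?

(Groups numbered youngest = 1 to oldest = 5.)
[period 1]
Births: 22000 × 0.454 = 9988 ; 14300 × 0.464 = 6635 — total 16623
Group 2: 12600 × 0.969 = 12209
Group 3: 22000 × 0.948 = 20856
Group 4: 14300 × 0.953 = 13628
Group 5: 5400 × 0.954 + 7100 × 0.368 = 5152 + 2613 = 7765
→ [16623, 12209, 20856, 13628, 7765]

12209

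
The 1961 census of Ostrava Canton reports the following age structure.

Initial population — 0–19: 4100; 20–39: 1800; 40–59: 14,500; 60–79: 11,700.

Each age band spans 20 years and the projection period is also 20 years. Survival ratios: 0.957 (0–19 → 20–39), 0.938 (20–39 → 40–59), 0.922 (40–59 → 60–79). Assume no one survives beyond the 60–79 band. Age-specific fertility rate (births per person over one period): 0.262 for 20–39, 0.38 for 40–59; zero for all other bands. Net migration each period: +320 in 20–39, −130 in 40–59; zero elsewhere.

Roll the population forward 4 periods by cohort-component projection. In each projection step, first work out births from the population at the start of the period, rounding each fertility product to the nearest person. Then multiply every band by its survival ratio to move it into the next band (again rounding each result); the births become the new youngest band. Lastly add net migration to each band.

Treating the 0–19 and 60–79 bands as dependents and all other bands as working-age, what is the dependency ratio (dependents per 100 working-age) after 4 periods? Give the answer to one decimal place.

(Bands numbered youngest = 1 to oldest = 4.)
After projecting period 1:
Births: 1800 * 0.262 = 472  |  14500 * 0.38 = 5510 → total 5982
Band 2: 4100 * 0.957 = 3924
Band 3: 1800 * 0.938 = 1688
Band 4: 14500 * 0.922 = 13369
Net migration: Band 2 + 320 → 4244; Band 3 − 130 → 1558
→ [5982, 4244, 1558, 13369]
After projecting period 2:
Births: 4244 * 0.262 = 1112  |  1558 * 0.38 = 592 → total 1704
Band 2: 5982 * 0.957 = 5725
Band 3: 4244 * 0.938 = 3981
Band 4: 1558 * 0.922 = 1436
Net migration: Band 2 + 320 → 6045; Band 3 − 130 → 3851
→ [1704, 6045, 3851, 1436]
After projecting period 3:
Births: 6045 * 0.262 = 1584  |  3851 * 0.38 = 1463 → total 3047
Band 2: 1704 * 0.957 = 1631
Band 3: 6045 * 0.938 = 5670
Band 4: 3851 * 0.922 = 3551
Net migration: Band 2 + 320 → 1951; Band 3 − 130 → 5540
→ [3047, 1951, 5540, 3551]
After projecting period 4:
Births: 1951 * 0.262 = 511  |  5540 * 0.38 = 2105 → total 2616
Band 2: 3047 * 0.957 = 2916
Band 3: 1951 * 0.938 = 1830
Band 4: 5540 * 0.922 = 5108
Net migration: Band 2 + 320 → 3236; Band 3 − 130 → 1700
→ [2616, 3236, 1700, 5108]
Dependents (band 0–19 + band 60–79) = 2616 + 5108 = 7724; working-age = 4936; ratio = 7724/4936 × 100 = 156.5

156.5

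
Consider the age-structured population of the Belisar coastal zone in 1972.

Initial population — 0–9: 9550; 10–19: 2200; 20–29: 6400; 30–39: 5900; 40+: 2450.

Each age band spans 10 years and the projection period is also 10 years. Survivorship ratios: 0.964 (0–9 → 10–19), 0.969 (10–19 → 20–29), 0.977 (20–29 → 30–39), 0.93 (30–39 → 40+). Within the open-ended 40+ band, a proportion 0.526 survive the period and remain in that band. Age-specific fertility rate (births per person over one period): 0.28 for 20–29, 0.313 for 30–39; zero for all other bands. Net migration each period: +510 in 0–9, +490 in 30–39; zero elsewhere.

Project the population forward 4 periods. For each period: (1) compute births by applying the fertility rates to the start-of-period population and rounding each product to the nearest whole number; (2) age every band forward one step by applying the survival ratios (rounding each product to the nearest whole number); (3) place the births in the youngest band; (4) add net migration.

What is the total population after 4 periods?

After projecting period 1:
Births: 6400 × 0.28 = 1792, 5900 × 0.313 = 1847 → total 3639
10–19: 9550 × 0.964 = 9206
20–29: 2200 × 0.969 = 2132
30–39: 6400 × 0.977 = 6253
40+: 5900 × 0.93 + 2450 × 0.526 = 5487 + 1289 = 6776
Net migration: 0–9 + 510 → 4149; 30–39 + 490 → 6743
Giving 4149 / 9206 / 2132 / 6743 / 6776.
After projecting period 2:
Births: 2132 × 0.28 = 597, 6743 × 0.313 = 2111 → total 2708
10–19: 4149 × 0.964 = 4000
20–29: 9206 × 0.969 = 8921
30–39: 2132 × 0.977 = 2083
40+: 6743 × 0.93 + 6776 × 0.526 = 6271 + 3564 = 9835
Net migration: 0–9 + 510 → 3218; 30–39 + 490 → 2573
Giving 3218 / 4000 / 8921 / 2573 / 9835.
After projecting period 3:
Births: 8921 × 0.28 = 2498, 2573 × 0.313 = 805 → total 3303
10–19: 3218 × 0.964 = 3102
20–29: 4000 × 0.969 = 3876
30–39: 8921 × 0.977 = 8716
40+: 2573 × 0.93 + 9835 × 0.526 = 2393 + 5173 = 7566
Net migration: 0–9 + 510 → 3813; 30–39 + 490 → 9206
Giving 3813 / 3102 / 3876 / 9206 / 7566.
After projecting period 4:
Births: 3876 × 0.28 = 1085, 9206 × 0.313 = 2881 → total 3966
10–19: 3813 × 0.964 = 3676
20–29: 3102 × 0.969 = 3006
30–39: 3876 × 0.977 = 3787
40+: 9206 × 0.93 + 7566 × 0.526 = 8562 + 3980 = 12542
Net migration: 0–9 + 510 → 4476; 30–39 + 490 → 4277
Giving 4476 / 3676 / 3006 / 4277 / 12542.
Total after period 4: 4476 + 3676 + 3006 + 4277 + 12542 = 27977

27977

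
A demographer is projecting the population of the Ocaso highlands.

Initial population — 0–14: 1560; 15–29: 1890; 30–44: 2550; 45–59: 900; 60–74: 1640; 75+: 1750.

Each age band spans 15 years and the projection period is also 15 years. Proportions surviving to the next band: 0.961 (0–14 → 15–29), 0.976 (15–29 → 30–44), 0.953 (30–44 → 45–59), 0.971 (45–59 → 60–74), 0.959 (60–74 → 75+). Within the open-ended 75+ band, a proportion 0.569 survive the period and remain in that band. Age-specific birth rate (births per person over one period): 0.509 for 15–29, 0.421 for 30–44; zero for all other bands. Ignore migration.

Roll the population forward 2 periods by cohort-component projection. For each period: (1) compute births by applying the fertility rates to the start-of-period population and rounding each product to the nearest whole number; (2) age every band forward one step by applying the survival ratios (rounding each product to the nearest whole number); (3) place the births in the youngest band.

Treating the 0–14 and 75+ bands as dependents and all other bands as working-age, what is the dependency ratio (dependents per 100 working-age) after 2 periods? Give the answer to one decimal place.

50.9

(Bands numbered youngest = 1 to oldest = 6.)
— Period 1 —
Births: 1890 * 0.509 = 962 ; 2550 * 0.421 = 1074 ⇒ total 2036
Band 2: 1560 * 0.961 = 1499
Band 3: 1890 * 0.976 = 1845
Band 4: 2550 * 0.953 = 2430
Band 5: 900 * 0.971 = 874
Band 6: 1640 * 0.959 + 1750 * 0.569 = 1573 + 996 = 2569
Giving 2036 / 1499 / 1845 / 2430 / 874 / 2569.
— Period 2 —
Births: 1499 * 0.509 = 763 ; 1845 * 0.421 = 777 ⇒ total 1540
Band 2: 2036 * 0.961 = 1957
Band 3: 1499 * 0.976 = 1463
Band 4: 1845 * 0.953 = 1758
Band 5: 2430 * 0.971 = 2360
Band 6: 874 * 0.959 + 2569 * 0.569 = 838 + 1462 = 2300
Giving 1540 / 1957 / 1463 / 1758 / 2360 / 2300.
Dependents (band 0–14 + band 75+) = 1540 + 2300 = 3840; working-age = 7538; ratio = 3840/7538 × 100 = 50.9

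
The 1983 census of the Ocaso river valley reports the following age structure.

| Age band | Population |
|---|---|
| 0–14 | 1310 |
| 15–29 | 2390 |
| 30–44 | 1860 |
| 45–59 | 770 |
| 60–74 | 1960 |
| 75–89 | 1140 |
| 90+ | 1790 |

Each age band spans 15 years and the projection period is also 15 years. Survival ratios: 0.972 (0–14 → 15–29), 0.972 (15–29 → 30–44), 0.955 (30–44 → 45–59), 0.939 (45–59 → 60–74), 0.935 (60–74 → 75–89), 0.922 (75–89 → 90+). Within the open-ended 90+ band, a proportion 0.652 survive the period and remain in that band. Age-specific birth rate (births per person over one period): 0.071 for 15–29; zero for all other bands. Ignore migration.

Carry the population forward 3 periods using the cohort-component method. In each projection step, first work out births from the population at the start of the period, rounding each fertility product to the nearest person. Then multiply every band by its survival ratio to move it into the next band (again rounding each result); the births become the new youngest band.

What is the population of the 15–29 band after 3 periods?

87

Let band 1 be 0–14 through band 7 = 90+.
After projecting period 1:
Births: 2390 × 0.071 = 170
Band 2: 1310 × 0.972 = 1273
Band 3: 2390 × 0.972 = 2323
Band 4: 1860 × 0.955 = 1776
Band 5: 770 × 0.939 = 723
Band 6: 1960 × 0.935 = 1833
Band 7: 1140 × 0.922 + 1790 × 0.652 = 1051 + 1167 = 2218
→ [170, 1273, 2323, 1776, 723, 1833, 2218]
After projecting period 2:
Births: 1273 × 0.071 = 90
Band 2: 170 × 0.972 = 165
Band 3: 1273 × 0.972 = 1237
Band 4: 2323 × 0.955 = 2218
Band 5: 1776 × 0.939 = 1668
Band 6: 723 × 0.935 = 676
Band 7: 1833 × 0.922 + 2218 × 0.652 = 1690 + 1446 = 3136
→ [90, 165, 1237, 2218, 1668, 676, 3136]
After projecting period 3:
Births: 165 × 0.071 = 12
Band 2: 90 × 0.972 = 87
Band 3: 165 × 0.972 = 160
Band 4: 1237 × 0.955 = 1181
Band 5: 2218 × 0.939 = 2083
Band 6: 1668 × 0.935 = 1560
Band 7: 676 × 0.922 + 3136 × 0.652 = 623 + 2045 = 2668
→ [12, 87, 160, 1181, 2083, 1560, 2668]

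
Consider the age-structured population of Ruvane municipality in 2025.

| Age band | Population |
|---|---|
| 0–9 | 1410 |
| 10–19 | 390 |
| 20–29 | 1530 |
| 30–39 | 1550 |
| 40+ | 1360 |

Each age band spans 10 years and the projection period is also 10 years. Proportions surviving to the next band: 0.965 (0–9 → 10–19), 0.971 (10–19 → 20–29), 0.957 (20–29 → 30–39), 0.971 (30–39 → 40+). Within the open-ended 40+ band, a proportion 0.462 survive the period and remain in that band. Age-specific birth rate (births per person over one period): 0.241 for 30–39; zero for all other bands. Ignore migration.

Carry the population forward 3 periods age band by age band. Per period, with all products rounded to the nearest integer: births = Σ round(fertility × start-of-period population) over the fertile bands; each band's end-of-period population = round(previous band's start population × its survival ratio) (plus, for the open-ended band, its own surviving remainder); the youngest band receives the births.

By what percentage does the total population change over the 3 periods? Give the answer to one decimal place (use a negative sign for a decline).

(Groups numbered youngest = 1 to oldest = 5.)
Period 1.
Births: 1550 * 0.241 = 374
Group 2: 1410 * 0.965 = 1361
Group 3: 390 * 0.971 = 379
Group 4: 1530 * 0.957 = 1464
Group 5: 1550 * 0.971 + 1360 * 0.462 = 1505 + 628 = 2133
Giving 374 / 1361 / 379 / 1464 / 2133.
Period 2.
Births: 1464 * 0.241 = 353
Group 2: 374 * 0.965 = 361
Group 3: 1361 * 0.971 = 1322
Group 4: 379 * 0.957 = 363
Group 5: 1464 * 0.971 + 2133 * 0.462 = 1422 + 985 = 2407
Giving 353 / 361 / 1322 / 363 / 2407.
Period 3.
Births: 363 * 0.241 = 87
Group 2: 353 * 0.965 = 341
Group 3: 361 * 0.971 = 351
Group 4: 1322 * 0.957 = 1265
Group 5: 363 * 0.971 + 2407 * 0.462 = 352 + 1112 = 1464
Giving 87 / 341 / 351 / 1265 / 1464.
Total: 6240 → 3508; change = -2732; percentage change = -43.8%

-43.8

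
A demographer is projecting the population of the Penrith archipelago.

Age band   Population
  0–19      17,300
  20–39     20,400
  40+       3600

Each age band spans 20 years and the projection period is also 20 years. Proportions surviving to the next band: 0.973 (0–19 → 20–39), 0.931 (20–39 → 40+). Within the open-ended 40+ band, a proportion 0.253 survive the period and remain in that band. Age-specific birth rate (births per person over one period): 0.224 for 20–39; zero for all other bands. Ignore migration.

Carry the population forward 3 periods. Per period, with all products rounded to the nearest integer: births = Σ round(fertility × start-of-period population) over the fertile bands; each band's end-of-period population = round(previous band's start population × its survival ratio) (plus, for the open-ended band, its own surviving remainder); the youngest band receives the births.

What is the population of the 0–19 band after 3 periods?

996

Numbering the bands 1..3 from youngest to oldest:
Period 1:
Births: 20400 × 0.224 = 4570
Band 2: 17300 × 0.973 = 16833
Band 3: 20400 × 0.931 + 3600 × 0.253 = 18992 + 911 = 19903
End of period: [4570, 16833, 19903]
Period 2:
Births: 16833 × 0.224 = 3771
Band 2: 4570 × 0.973 = 4447
Band 3: 16833 × 0.931 + 19903 × 0.253 = 15672 + 5035 = 20707
End of period: [3771, 4447, 20707]
Period 3:
Births: 4447 × 0.224 = 996
Band 2: 3771 × 0.973 = 3669
Band 3: 4447 × 0.931 + 20707 × 0.253 = 4140 + 5239 = 9379
End of period: [996, 3669, 9379]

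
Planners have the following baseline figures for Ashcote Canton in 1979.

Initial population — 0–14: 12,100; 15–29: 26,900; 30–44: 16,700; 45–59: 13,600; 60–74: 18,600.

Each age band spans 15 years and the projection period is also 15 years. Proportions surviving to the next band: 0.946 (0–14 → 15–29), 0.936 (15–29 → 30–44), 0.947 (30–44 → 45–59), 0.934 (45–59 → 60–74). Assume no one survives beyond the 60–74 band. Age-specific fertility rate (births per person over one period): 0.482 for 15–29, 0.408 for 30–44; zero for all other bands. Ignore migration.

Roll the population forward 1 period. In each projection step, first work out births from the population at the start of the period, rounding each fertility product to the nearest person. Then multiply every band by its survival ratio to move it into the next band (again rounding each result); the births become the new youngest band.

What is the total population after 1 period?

84922

Numbering the bands 1..5 from youngest to oldest:
After projecting period 1:
Births: 26900 * 0.482 = 12966 ; 16700 * 0.408 = 6814 → 19780
Band 2: 12100 * 0.946 = 11447
Band 3: 26900 * 0.936 = 25178
Band 4: 16700 * 0.947 = 15815
Band 5: 13600 * 0.934 = 12702
→ [19780, 11447, 25178, 15815, 12702]
Total after period 1: 19780 + 11447 + 25178 + 15815 + 12702 = 84922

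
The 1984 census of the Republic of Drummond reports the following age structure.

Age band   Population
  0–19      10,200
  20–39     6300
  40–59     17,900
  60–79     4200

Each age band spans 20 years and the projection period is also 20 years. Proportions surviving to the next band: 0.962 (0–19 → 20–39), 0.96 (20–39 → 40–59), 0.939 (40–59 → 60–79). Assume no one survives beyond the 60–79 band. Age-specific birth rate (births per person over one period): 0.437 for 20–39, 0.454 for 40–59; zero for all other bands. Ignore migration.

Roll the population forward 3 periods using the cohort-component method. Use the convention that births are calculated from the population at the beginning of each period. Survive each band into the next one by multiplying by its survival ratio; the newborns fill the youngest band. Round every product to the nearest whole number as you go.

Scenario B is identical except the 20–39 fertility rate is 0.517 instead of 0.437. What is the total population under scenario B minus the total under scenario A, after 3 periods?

After projecting period 1:
Births: 6300 × 0.437 = 2753  |  17900 × 0.454 = 8127 — total 10880
20–39: 10200 × 0.962 = 9812
40–59: 6300 × 0.96 = 6048
60–79: 17900 × 0.939 = 16808
Population now: 0–19=10880, 20–39=9812, 40–59=6048, 60–79=16808
After projecting period 2:
Births: 9812 × 0.437 = 4288  |  6048 × 0.454 = 2746 — total 7034
20–39: 10880 × 0.962 = 10467
40–59: 9812 × 0.96 = 9420
60–79: 6048 × 0.939 = 5679
Population now: 0–19=7034, 20–39=10467, 40–59=9420, 60–79=5679
After projecting period 3:
Births: 10467 × 0.437 = 4574  |  9420 × 0.454 = 4277 — total 8851
20–39: 7034 × 0.962 = 6767
40–59: 10467 × 0.96 = 10048
60–79: 9420 × 0.939 = 8845
Population now: 0–19=8851, 20–39=6767, 40–59=10048, 60–79=8845
Scenario A total after 3 periods: 34511
Scenario B projection —
After projecting period 1:
Births: 6300 × 0.517 = 3257  |  17900 × 0.454 = 8127 — total 11384
20–39: 10200 × 0.962 = 9812
40–59: 6300 × 0.96 = 6048
60–79: 17900 × 0.939 = 16808
Population now: 0–19=11384, 20–39=9812, 40–59=6048, 60–79=16808
After projecting period 2:
Births: 9812 × 0.517 = 5073  |  6048 × 0.454 = 2746 — total 7819
20–39: 11384 × 0.962 = 10951
40–59: 9812 × 0.96 = 9420
60–79: 6048 × 0.939 = 5679
Population now: 0–19=7819, 20–39=10951, 40–59=9420, 60–79=5679
After projecting period 3:
Births: 10951 × 0.517 = 5662  |  9420 × 0.454 = 4277 — total 9939
20–39: 7819 × 0.962 = 7522
40–59: 10951 × 0.96 = 10513
60–79: 9420 × 0.939 = 8845
Population now: 0–19=9939, 20–39=7522, 40–59=10513, 60–79=8845
Scenario B total after 3 periods: 36819
Difference B − A = 36819 − 34511 = 2308

2308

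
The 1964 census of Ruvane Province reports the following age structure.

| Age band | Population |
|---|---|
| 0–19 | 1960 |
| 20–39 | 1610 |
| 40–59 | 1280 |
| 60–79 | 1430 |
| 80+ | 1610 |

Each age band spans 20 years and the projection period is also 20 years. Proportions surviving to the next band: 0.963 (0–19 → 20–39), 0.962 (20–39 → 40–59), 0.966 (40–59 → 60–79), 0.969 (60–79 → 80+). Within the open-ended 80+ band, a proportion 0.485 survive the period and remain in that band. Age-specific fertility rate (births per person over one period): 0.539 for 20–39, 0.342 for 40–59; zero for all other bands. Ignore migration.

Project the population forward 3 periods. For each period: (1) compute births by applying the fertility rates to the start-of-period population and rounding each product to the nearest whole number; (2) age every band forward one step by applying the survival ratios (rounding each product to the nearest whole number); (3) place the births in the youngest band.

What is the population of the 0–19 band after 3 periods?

1299

Numbering the bands 1..5 from youngest to oldest:
After projecting period 1:
Births: 1610 × 0.539 = 868, 1280 × 0.342 = 438 → 1306
Band 2: 1960 × 0.963 = 1887
Band 3: 1610 × 0.962 = 1549
Band 4: 1280 × 0.966 = 1236
Band 5: 1430 × 0.969 + 1610 × 0.485 = 1386 + 781 = 2167
Population now: 0–19=1306, 20–39=1887, 40–59=1549, 60–79=1236, 80+=2167
After projecting period 2:
Births: 1887 × 0.539 = 1017, 1549 × 0.342 = 530 → 1547
Band 2: 1306 × 0.963 = 1258
Band 3: 1887 × 0.962 = 1815
Band 4: 1549 × 0.966 = 1496
Band 5: 1236 × 0.969 + 2167 × 0.485 = 1198 + 1051 = 2249
Population now: 0–19=1547, 20–39=1258, 40–59=1815, 60–79=1496, 80+=2249
After projecting period 3:
Births: 1258 × 0.539 = 678, 1815 × 0.342 = 621 → 1299
Band 2: 1547 × 0.963 = 1490
Band 3: 1258 × 0.962 = 1210
Band 4: 1815 × 0.966 = 1753
Band 5: 1496 × 0.969 + 2249 × 0.485 = 1450 + 1091 = 2541
Population now: 0–19=1299, 20–39=1490, 40–59=1210, 60–79=1753, 80+=2541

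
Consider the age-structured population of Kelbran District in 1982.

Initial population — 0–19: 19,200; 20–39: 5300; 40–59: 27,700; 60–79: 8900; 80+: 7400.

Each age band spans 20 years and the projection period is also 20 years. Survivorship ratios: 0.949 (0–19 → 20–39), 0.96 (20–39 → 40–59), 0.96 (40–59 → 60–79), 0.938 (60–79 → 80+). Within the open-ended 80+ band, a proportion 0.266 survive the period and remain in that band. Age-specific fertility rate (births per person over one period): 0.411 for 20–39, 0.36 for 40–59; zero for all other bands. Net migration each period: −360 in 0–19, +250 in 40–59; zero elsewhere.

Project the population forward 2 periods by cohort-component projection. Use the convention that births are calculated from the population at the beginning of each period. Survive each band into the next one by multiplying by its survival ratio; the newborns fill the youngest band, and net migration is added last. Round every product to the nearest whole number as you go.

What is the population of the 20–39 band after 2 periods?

11189

Numbering the bands 1..5 from youngest to oldest:
After projecting period 1:
Births: 5300 × 0.411 = 2178, 27700 × 0.36 = 9972 → 12150
Band 2: 19200 × 0.949 = 18221
Band 3: 5300 × 0.96 = 5088
Band 4: 27700 × 0.96 = 26592
Band 5: 8900 × 0.938 + 7400 × 0.266 = 8348 + 1968 = 10316
Net migration: Band 1 − 360 → 11790; Band 3 + 250 → 5338
Giving 11790 / 18221 / 5338 / 26592 / 10316.
After projecting period 2:
Births: 18221 × 0.411 = 7489, 5338 × 0.36 = 1922 → 9411
Band 2: 11790 × 0.949 = 11189
Band 3: 18221 × 0.96 = 17492
Band 4: 5338 × 0.96 = 5124
Band 5: 26592 × 0.938 + 10316 × 0.266 = 24943 + 2744 = 27687
Net migration: Band 1 − 360 → 9051; Band 3 + 250 → 17742
Giving 9051 / 11189 / 17742 / 5124 / 27687.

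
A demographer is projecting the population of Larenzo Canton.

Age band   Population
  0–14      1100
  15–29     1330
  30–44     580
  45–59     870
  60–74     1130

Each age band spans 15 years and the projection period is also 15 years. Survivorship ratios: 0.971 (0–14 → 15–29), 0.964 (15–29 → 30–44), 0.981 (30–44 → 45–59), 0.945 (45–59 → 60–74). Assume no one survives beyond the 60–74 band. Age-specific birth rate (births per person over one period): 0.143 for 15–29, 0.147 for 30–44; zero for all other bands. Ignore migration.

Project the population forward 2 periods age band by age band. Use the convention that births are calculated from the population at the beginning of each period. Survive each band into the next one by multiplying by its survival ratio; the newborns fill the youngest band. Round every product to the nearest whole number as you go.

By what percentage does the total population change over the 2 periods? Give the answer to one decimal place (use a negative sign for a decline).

Period 1.
Births: 1330 × 0.143 = 190, 580 × 0.147 = 85 ⇒ total 275
15–29: 1100 × 0.971 = 1068
30–44: 1330 × 0.964 = 1282
45–59: 580 × 0.981 = 569
60–74: 870 × 0.945 = 822
Giving 275 / 1068 / 1282 / 569 / 822.
Period 2.
Births: 1068 × 0.143 = 153, 1282 × 0.147 = 188 ⇒ total 341
15–29: 275 × 0.971 = 267
30–44: 1068 × 0.964 = 1030
45–59: 1282 × 0.981 = 1258
60–74: 569 × 0.945 = 538
Giving 341 / 267 / 1030 / 1258 / 538.
Total: 5010 → 3434; change = -1576; percentage change = -31.5%

-31.5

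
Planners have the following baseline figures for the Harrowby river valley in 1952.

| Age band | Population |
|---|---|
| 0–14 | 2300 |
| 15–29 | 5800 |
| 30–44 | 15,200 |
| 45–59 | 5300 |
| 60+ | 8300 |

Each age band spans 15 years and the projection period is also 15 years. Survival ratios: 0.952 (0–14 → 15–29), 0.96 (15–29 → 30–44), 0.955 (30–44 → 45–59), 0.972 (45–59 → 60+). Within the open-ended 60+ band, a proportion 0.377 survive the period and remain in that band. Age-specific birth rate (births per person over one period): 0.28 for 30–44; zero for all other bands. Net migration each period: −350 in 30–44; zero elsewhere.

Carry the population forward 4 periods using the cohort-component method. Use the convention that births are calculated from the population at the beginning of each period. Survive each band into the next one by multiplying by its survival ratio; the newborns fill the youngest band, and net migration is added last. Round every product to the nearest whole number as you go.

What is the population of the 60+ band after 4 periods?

5901

Call the groups 1 to 5, youngest first.
Period 1:
Births: 15200 * 0.28 = 4256
Group 2: 2300 * 0.952 = 2190
Group 3: 5800 * 0.96 = 5568
Group 4: 15200 * 0.955 = 14516
Group 5: 5300 * 0.972 + 8300 * 0.377 = 5152 + 3129 = 8281
Net migration: Group 3 − 350 → 5218
Population now: 0–14=4256, 15–29=2190, 30–44=5218, 45–59=14516, 60+=8281
Period 2:
Births: 5218 * 0.28 = 1461
Group 2: 4256 * 0.952 = 4052
Group 3: 2190 * 0.96 = 2102
Group 4: 5218 * 0.955 = 4983
Group 5: 14516 * 0.972 + 8281 * 0.377 = 14110 + 3122 = 17232
Net migration: Group 3 − 350 → 1752
Population now: 0–14=1461, 15–29=4052, 30–44=1752, 45–59=4983, 60+=17232
Period 3:
Births: 1752 * 0.28 = 491
Group 2: 1461 * 0.952 = 1391
Group 3: 4052 * 0.96 = 3890
Group 4: 1752 * 0.955 = 1673
Group 5: 4983 * 0.972 + 17232 * 0.377 = 4843 + 6496 = 11339
Net migration: Group 3 − 350 → 3540
Population now: 0–14=491, 15–29=1391, 30–44=3540, 45–59=1673, 60+=11339
Period 4:
Births: 3540 * 0.28 = 991
Group 2: 491 * 0.952 = 467
Group 3: 1391 * 0.96 = 1335
Group 4: 3540 * 0.955 = 3381
Group 5: 1673 * 0.972 + 11339 * 0.377 = 1626 + 4275 = 5901
Net migration: Group 3 − 350 → 985
Population now: 0–14=991, 15–29=467, 30–44=985, 45–59=3381, 60+=5901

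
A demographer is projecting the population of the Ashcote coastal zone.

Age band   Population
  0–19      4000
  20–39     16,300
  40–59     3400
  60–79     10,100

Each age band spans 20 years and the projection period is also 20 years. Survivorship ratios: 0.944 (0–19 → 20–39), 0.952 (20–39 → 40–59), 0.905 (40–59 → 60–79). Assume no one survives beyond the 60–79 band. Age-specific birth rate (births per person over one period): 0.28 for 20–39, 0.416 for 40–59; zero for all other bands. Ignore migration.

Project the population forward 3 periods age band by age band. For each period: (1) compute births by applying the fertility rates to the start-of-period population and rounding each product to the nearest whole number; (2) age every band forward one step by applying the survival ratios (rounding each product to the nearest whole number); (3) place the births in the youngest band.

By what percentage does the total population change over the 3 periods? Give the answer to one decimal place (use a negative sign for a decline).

-44.4

Numbering the groups 1..4 from youngest to oldest:
— Period 1 —
Births: 16300 × 0.28 = 4564 ; 3400 × 0.416 = 1414 ⇒ total 5978
Group 2: 4000 × 0.944 = 3776
Group 3: 16300 × 0.952 = 15518
Group 4: 3400 × 0.905 = 3077
→ [5978, 3776, 15518, 3077]
— Period 2 —
Births: 3776 × 0.28 = 1057 ; 15518 × 0.416 = 6455 ⇒ total 7512
Group 2: 5978 × 0.944 = 5643
Group 3: 3776 × 0.952 = 3595
Group 4: 15518 × 0.905 = 14044
→ [7512, 5643, 3595, 14044]
— Period 3 —
Births: 5643 × 0.28 = 1580 ; 3595 × 0.416 = 1496 ⇒ total 3076
Group 2: 7512 × 0.944 = 7091
Group 3: 5643 × 0.952 = 5372
Group 4: 3595 × 0.905 = 3253
→ [3076, 7091, 5372, 3253]
Total: 33800 → 18792; change = -15008; percentage change = -44.4%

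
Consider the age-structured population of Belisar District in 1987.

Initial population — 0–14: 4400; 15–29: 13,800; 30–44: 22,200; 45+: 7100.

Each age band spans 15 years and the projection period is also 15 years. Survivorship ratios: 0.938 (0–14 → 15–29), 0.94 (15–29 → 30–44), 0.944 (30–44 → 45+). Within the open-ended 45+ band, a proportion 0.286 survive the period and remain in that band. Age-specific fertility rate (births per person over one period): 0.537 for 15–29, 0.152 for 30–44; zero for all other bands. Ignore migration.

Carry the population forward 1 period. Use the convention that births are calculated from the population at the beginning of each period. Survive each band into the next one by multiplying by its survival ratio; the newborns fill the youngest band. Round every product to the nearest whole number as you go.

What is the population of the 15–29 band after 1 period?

(Groups numbered youngest = 1 to oldest = 4.)
— Period 1 —
Births: 13800 * 0.537 = 7411 ; 22200 * 0.152 = 3374 → total 10785
Group 2: 4400 * 0.938 = 4127
Group 3: 13800 * 0.94 = 12972
Group 4: 22200 * 0.944 + 7100 * 0.286 = 20957 + 2031 = 22988
Giving 10785 / 4127 / 12972 / 22988.

4127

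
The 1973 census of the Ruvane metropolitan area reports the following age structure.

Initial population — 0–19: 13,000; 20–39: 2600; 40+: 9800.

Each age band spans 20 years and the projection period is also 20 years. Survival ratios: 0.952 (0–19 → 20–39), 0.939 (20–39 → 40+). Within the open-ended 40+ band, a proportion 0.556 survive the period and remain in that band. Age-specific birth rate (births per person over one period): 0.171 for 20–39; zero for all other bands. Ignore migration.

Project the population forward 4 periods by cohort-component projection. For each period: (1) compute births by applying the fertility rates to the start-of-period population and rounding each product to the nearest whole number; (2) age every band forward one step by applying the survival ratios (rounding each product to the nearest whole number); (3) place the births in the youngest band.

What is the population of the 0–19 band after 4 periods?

Period 1.
Births: 2600 × 0.171 = 445
20–39: 13000 × 0.952 = 12376
40+: 2600 × 0.939 + 9800 × 0.556 = 2441 + 5449 = 7890
→ [445, 12376, 7890]
Period 2.
Births: 12376 × 0.171 = 2116
20–39: 445 × 0.952 = 424
40+: 12376 × 0.939 + 7890 × 0.556 = 11621 + 4387 = 16008
→ [2116, 424, 16008]
Period 3.
Births: 424 × 0.171 = 73
20–39: 2116 × 0.952 = 2014
40+: 424 × 0.939 + 16008 × 0.556 = 398 + 8900 = 9298
→ [73, 2014, 9298]
Period 4.
Births: 2014 × 0.171 = 344
20–39: 73 × 0.952 = 69
40+: 2014 × 0.939 + 9298 × 0.556 = 1891 + 5170 = 7061
→ [344, 69, 7061]

344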